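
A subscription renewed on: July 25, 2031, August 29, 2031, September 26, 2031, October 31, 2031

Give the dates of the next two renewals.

November 28, 2031; December 26, 2031

Every date is a Friday; gaps 35, 28, 35 days.
Each is the last Friday of its month (at least one falls on the 29th or later, ruling out '4th Friday').
November 2031 ends with Friday November 28, 2031.
December 2031 ends with Friday December 26, 2031.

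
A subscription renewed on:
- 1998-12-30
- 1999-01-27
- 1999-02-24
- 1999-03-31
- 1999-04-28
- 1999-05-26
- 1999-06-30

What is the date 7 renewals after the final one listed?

All Wednesdays; the gaps (28, 28, 35, 28, 28, 35) vary with month length.
This is the last Wednesday of each month.
Last Wednesday of July 1999: 1999-07-28.
Last Wednesday of August 1999: 1999-08-25.
Last Wednesday of September 1999: 1999-09-29.
Last Wednesday of October 1999: 1999-10-27.
Last Wednesday of November 1999: 1999-11-24.
Last Wednesday of December 1999: 1999-12-29.
January 2000 ends with Wednesday 2000-01-26.

2000-01-26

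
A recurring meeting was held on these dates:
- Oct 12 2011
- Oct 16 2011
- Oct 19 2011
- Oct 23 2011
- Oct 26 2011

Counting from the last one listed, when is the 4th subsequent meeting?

Gaps: 4, 3, 4, 3 days — not constant, but cyclic with period 2.
The events fall on every Wednesday and Sunday.
Next Sunday: Oct 30 2011.
Next Wednesday: Nov 2 2011.
The following Sunday is Nov 6 2011.
The following Wednesday is Nov 9 2011.

Nov 9 2011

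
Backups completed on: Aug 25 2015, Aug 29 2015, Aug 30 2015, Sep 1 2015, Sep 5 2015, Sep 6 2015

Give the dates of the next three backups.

Every event lands on a Tuesday or Saturday or Sunday (gaps cycle 4, 1, 2, 4, 1).
So the schedule is: every Tuesday, Saturday and Sunday.
The following Tuesday is Sep 8 2015.
The following Saturday is Sep 12 2015.
Next Sunday: Sep 13 2015.

Sep 8 2015, Sep 12 2015, Sep 13 2015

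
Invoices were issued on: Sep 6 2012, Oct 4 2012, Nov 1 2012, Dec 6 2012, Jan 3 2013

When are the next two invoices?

All dates are Thursdays, 28, 28, 35, 28 days apart.
Specifically, the 1st Thursday of each month.
February 2013 — 1st Thursday is Feb 7 2013.
March 2013 — 1st Thursday is Mar 7 2013.

Feb 7 2013, Mar 7 2013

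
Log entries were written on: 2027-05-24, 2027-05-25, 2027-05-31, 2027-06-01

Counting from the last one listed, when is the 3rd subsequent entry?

Every event lands on a Monday or Tuesday (gaps cycle 1, 6, 1).
So the schedule is: every Monday and Tuesday.
The following Monday is 2027-06-07.
Next Tuesday: 2027-06-08.
The following Monday is 2027-06-14.

2027-06-14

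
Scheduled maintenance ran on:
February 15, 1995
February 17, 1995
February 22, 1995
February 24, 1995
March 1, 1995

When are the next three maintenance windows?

March 3, 1995; March 8, 1995; March 10, 1995

Every event lands on a Wednesday or Friday (gaps cycle 2, 5, 2, 5).
So the schedule is: every Wednesday and Friday.
Next Friday: March 3, 1995.
The following Wednesday is March 8, 1995.
Next Friday: March 10, 1995.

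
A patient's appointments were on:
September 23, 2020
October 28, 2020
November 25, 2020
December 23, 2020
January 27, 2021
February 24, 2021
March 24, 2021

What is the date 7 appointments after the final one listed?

These are Wednesdays at 28- or 35-day spacing (35, 28, 28, 35, 28, 28).
The pattern: 4th Wednesday of the month.
4th Wednesday of April 2021: April 28, 2021.
May 2021 — 4th Wednesday is May 26, 2021.
4th Wednesday of June 2021: June 23, 2021.
4th Wednesday of July 2021: July 28, 2021.
4th Wednesday of August 2021: August 25, 2021.
4th Wednesday of September 2021: September 22, 2021.
October 2021 — 4th Wednesday is October 27, 2021.

October 27, 2021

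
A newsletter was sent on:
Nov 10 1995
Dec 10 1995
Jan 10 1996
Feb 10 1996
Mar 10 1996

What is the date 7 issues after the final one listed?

Oct 10 1996

Gaps: 30, 31, 31, 29 days — not constant. Every event is on the 10th of the month.
Pattern: the 10th of each month.
Next: April 1996 → Apr 10 1996.
May 1996: May 10 1996.
June 1996: Jun 10 1996.
July 1996: Jul 10 1996.
August 1996: Aug 10 1996.
Next: September 1996 → Sep 10 1996.
October 1996: Oct 10 1996.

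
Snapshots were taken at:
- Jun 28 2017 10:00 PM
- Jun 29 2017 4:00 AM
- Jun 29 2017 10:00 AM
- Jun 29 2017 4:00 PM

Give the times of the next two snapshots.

Jun 29 2017 10:00 PM, Jun 30 2017 4:00 AM

Spacing: 6, 6, 6 h — constant 6 h.
Jun 29 2017 4:00 PM + 6 h = Jun 29 2017 10:00 PM.
Jun 29 2017 10:00 PM + 6 h = Jun 30 2017 4:00 AM.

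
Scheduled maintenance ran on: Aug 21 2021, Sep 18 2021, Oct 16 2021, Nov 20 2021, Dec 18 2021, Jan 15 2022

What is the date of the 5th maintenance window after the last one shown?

Gaps: 28, 28, 35, 28, 28 days — a mix of 28 and 35. Every date is a Saturday.
Each is the 3rd Saturday of its month.
February 2022 — 3rd Saturday is Feb 19 2022.
March 2022 — 3rd Saturday is Mar 19 2022.
3rd Saturday of April 2022: Apr 16 2022.
3rd Saturday of May 2022: May 21 2022.
3rd Saturday of June 2022: Jun 18 2022.

Jun 18 2022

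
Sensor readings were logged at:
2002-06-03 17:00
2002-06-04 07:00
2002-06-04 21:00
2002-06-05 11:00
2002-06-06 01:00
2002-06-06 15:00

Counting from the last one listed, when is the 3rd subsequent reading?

Gaps: 14, 14, 14, 14, 14 hours — each event is 14 hours after the previous one.
2002-06-06 15:00 + 14 h = 2002-06-07 05:00.
2002-06-07 05:00 + 14 h = 2002-06-07 19:00.
2002-06-07 19:00 + 14 h = 2002-06-08 09:00.

2002-06-08 09:00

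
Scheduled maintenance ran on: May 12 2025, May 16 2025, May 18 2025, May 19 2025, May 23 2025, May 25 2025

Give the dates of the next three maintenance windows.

May 26 2025, May 30 2025, Jun 1 2025

Gaps: 4, 2, 1, 4, 2 days — not constant, but cyclic with period 3.
The events fall on every Monday, Friday and Sunday.
Next Monday: May 26 2025.
Next Friday: May 30 2025.
Next Sunday: Jun 1 2025.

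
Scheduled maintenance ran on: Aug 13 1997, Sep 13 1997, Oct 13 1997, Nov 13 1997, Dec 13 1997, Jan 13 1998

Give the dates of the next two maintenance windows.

Feb 13 1998, Mar 13 1998

The day-of-month is always 13 (31, 30, 31, 30, 31 days between events).
So this recurs on the 13th of each month.
February 1998: Feb 13 1998.
Next: March 1998 → Mar 13 1998.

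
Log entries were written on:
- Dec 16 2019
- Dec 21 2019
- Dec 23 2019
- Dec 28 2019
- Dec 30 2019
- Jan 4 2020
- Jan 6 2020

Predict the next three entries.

Gaps: 5, 2, 5, 2, 5, 2 days — not constant, but cyclic with period 2.
The events fall on every Monday and Saturday.
Next Saturday: Jan 11 2020.
Next Monday: Jan 13 2020.
Next Saturday: Jan 18 2020.

Jan 11 2020, Jan 13 2020, Jan 18 2020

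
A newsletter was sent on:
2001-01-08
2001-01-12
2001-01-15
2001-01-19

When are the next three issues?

2001-01-22, 2001-01-26, 2001-01-29

Gaps: 4, 3, 4 days — not constant, but cyclic with period 2.
The events fall on every Monday and Friday.
Next Monday: 2001-01-22.
Next Friday: 2001-01-26.
The following Monday is 2001-01-29.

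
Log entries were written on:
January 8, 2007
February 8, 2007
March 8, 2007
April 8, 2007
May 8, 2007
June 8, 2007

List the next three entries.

Gaps: 31, 28, 31, 30, 31 days — not constant. Every event is on the 8th of the month.
Pattern: the 8th of each month.
Next: July 2007 → July 8, 2007.
August 2007: August 8, 2007.
September 2007: September 8, 2007.

July 8, 2007; August 8, 2007; September 8, 2007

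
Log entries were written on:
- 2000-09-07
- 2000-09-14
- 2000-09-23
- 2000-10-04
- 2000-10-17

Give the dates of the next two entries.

Intervals are 7, 9, 11, 13 days — an arithmetic progression with common difference 2.
Next gap: 15 days. 2000-10-17 + 15 days = 2000-11-01.
Next gap: 17 days. 2000-11-01 + 17 days = 2000-11-18.

2000-11-01, 2000-11-18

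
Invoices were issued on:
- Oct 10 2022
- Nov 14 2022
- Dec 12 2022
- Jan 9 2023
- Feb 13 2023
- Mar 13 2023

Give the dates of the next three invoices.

These are Mondays at 28- or 35-day spacing (35, 28, 28, 35, 28).
The pattern: 2nd Monday of the month.
2nd Monday of April 2023: Apr 10 2023.
2nd Monday of May 2023: May 8 2023.
2nd Monday of June 2023: Jun 12 2023.

Apr 10 2023, May 8 2023, Jun 12 2023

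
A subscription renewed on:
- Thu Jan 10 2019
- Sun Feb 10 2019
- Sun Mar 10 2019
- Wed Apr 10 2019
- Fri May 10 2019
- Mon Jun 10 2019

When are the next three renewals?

The day-of-month is always 10 (31, 28, 31, 30, 31 days between events).
So this recurs on the 10th of each month.
July 2019: Wed Jul 10 2019.
August 2019: Sat Aug 10 2019.
September 2019: Tue Sep 10 2019.

Wed Jul 10 2019, Sat Aug 10 2019, Tue Sep 10 2019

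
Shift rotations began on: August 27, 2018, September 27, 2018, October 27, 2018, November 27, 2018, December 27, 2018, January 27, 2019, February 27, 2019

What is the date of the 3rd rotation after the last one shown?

Gaps: 31, 30, 31, 30, 31, 31 days — not constant. Every event is on the 27th of the month.
Pattern: the 27th of each month.
Next: March 2019 → March 27, 2019.
Next: April 2019 → April 27, 2019.
May 2019: May 27, 2019.

May 27, 2019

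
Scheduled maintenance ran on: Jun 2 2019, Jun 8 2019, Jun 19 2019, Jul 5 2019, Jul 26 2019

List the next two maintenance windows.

Gaps: 6, 11, 16, 21 days — each gap is 5 larger than the previous one.
Next gap: 26 days. Jul 26 2019 + 26 days = Aug 21 2019.
Next gap: 31 days. Aug 21 2019 + 31 days = Sep 21 2019.

Aug 21 2019, Sep 21 2019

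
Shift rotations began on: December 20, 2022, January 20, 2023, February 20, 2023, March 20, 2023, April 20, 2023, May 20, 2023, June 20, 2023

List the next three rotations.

Each date is the 20th; the gaps (31, 31, 28, 31, 30, 31) track the month lengths.
The rule is the 20th of each month.
Next: July 2023 → July 20, 2023.
August 2023: August 20, 2023.
Next: September 2023 → September 20, 2023.

July 20, 2023; August 20, 2023; September 20, 2023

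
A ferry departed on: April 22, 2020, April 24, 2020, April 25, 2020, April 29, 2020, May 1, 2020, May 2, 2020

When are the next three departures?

May 6, 2020; May 8, 2020; May 9, 2020

The gap pattern 2, 1, 4, 2, 1 repeats every 3 events.
These are the Wednesdays, Fridays and Saturdays of each week.
Next Wednesday: May 6, 2020.
The following Friday is May 8, 2020.
The following Saturday is May 9, 2020.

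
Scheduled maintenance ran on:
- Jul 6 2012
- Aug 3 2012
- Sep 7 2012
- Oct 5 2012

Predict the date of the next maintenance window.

Nov 2 2012

These are Fridays at 28- or 35-day spacing (28, 35, 28).
The pattern: 1st Friday of the month.
1st Friday of November 2012: Nov 2 2012.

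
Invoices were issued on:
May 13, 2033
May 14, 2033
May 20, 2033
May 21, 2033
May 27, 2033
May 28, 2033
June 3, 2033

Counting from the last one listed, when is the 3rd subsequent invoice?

Gaps: 1, 6, 1, 6, 1, 6 days — not constant, but cyclic with period 2.
The events fall on every Friday and Saturday.
The following Saturday is June 4, 2033.
Next Friday: June 10, 2033.
Next Saturday: June 11, 2033.

June 11, 2033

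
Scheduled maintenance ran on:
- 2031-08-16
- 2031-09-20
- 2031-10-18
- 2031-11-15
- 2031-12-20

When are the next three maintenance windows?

These are Saturdays at 28- or 35-day spacing (35, 28, 28, 35).
The pattern: 3rd Saturday of the month.
3rd Saturday of January 2032: 2032-01-17.
3rd Saturday of February 2032: 2032-02-21.
March 2032 — 3rd Saturday is 2032-03-20.

2032-01-17, 2032-02-21, 2032-03-20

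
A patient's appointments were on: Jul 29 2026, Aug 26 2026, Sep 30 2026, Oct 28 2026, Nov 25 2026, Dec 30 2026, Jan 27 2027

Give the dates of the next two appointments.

Feb 24 2027, Mar 31 2027

All Wednesdays; the gaps (28, 35, 28, 28, 35, 28) vary with month length.
This is the last Wednesday of each month.
Last Wednesday of February 2027: Feb 24 2027.
March 2027 ends with Wednesday Mar 31 2027.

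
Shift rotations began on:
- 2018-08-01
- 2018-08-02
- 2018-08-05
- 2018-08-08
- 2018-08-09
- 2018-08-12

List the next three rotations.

2018-08-15, 2018-08-16, 2018-08-19

The gap pattern 1, 3, 3, 1, 3 repeats every 3 events.
These are the Wednesdays, Thursdays and Sundays of each week.
The following Wednesday is 2018-08-15.
The following Thursday is 2018-08-16.
Next Sunday: 2018-08-19.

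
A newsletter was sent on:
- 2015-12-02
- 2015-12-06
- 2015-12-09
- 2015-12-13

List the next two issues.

2015-12-16, 2015-12-20

Every event lands on a Wednesday or Sunday (gaps cycle 4, 3, 4).
So the schedule is: every Wednesday and Sunday.
Next Wednesday: 2015-12-16.
Next Sunday: 2015-12-20.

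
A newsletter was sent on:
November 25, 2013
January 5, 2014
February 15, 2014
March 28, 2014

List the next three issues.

The spacing is 41, 41, 41 days — always 41 days.
March 28, 2014 + 41 days = May 8, 2014.
May 8, 2014 + 41 days = June 18, 2014.
June 18, 2014 + 41 days = July 29, 2014.

May 8, 2014; June 18, 2014; July 29, 2014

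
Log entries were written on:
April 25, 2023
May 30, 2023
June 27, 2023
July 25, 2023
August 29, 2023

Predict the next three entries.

All Tuesdays; the gaps (35, 28, 28, 35) vary with month length.
This is the last Tuesday of each month.
September 2023 ends with Tuesday September 26, 2023.
Last Tuesday of October 2023: October 31, 2023.
Last Tuesday of November 2023: November 28, 2023.

September 26, 2023; October 31, 2023; November 28, 2023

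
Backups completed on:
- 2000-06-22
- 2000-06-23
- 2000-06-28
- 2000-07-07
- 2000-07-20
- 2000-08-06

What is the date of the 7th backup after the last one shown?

2001-03-25

Gaps: 1, 5, 9, 13, 17 days — each gap is 4 larger than the previous one.
Next gap: 21 days. 2000-08-06 + 21 days = 2000-08-27.
Next gap: 25 days. 2000-08-27 + 25 days = 2000-09-21.
Next gap: 29 days. 2000-09-21 + 29 days = 2000-10-20.
Next gap: 33 days. 2000-10-20 + 33 days = 2000-11-22.
Next gap: 37 days. 2000-11-22 + 37 days = 2000-12-29.
Next gap: 41 days. 2000-12-29 + 41 days = 2001-02-08.
Next gap: 45 days. 2001-02-08 + 45 days = 2001-03-25.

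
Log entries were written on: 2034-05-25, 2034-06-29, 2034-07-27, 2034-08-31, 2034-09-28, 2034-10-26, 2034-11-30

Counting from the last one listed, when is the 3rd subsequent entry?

All Thursdays; the gaps (35, 28, 35, 28, 28, 35) vary with month length.
This is the last Thursday of each month.
December 2034 ends with Thursday 2034-12-28.
Last Thursday of January 2035: 2035-01-25.
February 2035 ends with Thursday 2035-02-22.

2035-02-22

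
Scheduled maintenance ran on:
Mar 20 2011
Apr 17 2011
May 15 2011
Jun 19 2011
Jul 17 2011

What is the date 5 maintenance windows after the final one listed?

Dec 18 2011

Gaps: 28, 28, 35, 28 days — a mix of 28 and 35. Every date is a Sunday.
Each is the 3rd Sunday of its month.
August 2011 — 3rd Sunday is Aug 21 2011.
September 2011 — 3rd Sunday is Sep 18 2011.
3rd Sunday of October 2011: Oct 16 2011.
3rd Sunday of November 2011: Nov 20 2011.
December 2011 — 3rd Sunday is Dec 18 2011.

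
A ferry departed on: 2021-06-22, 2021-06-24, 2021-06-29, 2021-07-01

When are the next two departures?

2021-07-06, 2021-07-08

Gaps: 2, 5, 2 days — not constant, but cyclic with period 2.
The events fall on every Tuesday and Thursday.
Next Tuesday: 2021-07-06.
The following Thursday is 2021-07-08.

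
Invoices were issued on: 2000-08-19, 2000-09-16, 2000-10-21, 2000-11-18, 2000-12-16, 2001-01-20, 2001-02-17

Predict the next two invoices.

2001-03-17, 2001-04-21

All dates are Saturdays, 28, 35, 28, 28, 35, 28 days apart.
Specifically, the 3rd Saturday of each month.
3rd Saturday of March 2001: 2001-03-17.
April 2001 — 3rd Saturday is 2001-04-21.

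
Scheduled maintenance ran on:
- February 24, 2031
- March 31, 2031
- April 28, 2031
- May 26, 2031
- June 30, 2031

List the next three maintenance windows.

These are Mondays with 35, 28, 28, 35-day gaps.
Each is the final Monday of its month — March 31, 2031 is past the 28th, so '4th Monday' doesn't fit.
July 2031 ends with Monday July 28, 2031.
August 2031 ends with Monday August 25, 2031.
Last Monday of September 2031: September 29, 2031.

July 28, 2031; August 25, 2031; September 29, 2031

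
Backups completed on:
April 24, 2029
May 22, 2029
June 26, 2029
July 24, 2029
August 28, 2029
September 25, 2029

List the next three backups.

October 23, 2029; November 27, 2029; December 25, 2029

All dates are Tuesdays, 28, 35, 28, 35, 28 days apart.
Specifically, the 4th Tuesday of each month.
4th Tuesday of October 2029: October 23, 2029.
November 2029 — 4th Tuesday is November 27, 2029.
December 2029 — 4th Tuesday is December 25, 2029.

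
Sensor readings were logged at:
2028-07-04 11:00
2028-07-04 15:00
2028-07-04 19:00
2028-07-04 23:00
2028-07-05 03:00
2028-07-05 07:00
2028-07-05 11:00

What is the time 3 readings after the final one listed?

The interval is a steady 4 hours (4, 4, 4, 4, 4, 4).
2028-07-05 11:00 + 4 h = 2028-07-05 15:00.
2028-07-05 15:00 + 4 h = 2028-07-05 19:00.
2028-07-05 19:00 + 4 h = 2028-07-05 23:00.

2028-07-05 23:00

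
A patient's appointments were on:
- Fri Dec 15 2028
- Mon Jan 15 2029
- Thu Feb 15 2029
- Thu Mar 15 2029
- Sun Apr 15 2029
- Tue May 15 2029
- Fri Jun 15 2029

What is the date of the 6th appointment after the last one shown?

Each date is the 15th; the gaps (31, 31, 28, 31, 30, 31) track the month lengths.
The rule is the 15th of each month.
Next: July 2029 → Sun Jul 15 2029.
Next: August 2029 → Wed Aug 15 2029.
September 2029: Sat Sep 15 2029.
October 2029: Mon Oct 15 2029.
November 2029: Thu Nov 15 2029.
Next: December 2029 → Sat Dec 15 2029.

Sat Dec 15 2029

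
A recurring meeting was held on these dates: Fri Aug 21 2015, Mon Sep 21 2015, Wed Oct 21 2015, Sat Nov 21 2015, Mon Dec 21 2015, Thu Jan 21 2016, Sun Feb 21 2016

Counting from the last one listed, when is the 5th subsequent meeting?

Thu Jul 21 2016

The day-of-month is always 21 (31, 30, 31, 30, 31, 31 days between events).
So this recurs on the 21st of each month.
March 2016: Mon Mar 21 2016.
April 2016: Thu Apr 21 2016.
May 2016: Sat May 21 2016.
June 2016: Tue Jun 21 2016.
July 2016: Thu Jul 21 2016.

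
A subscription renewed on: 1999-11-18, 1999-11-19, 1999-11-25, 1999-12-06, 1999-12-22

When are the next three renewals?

2000-01-12, 2000-02-07, 2000-03-09

Gaps: 1, 6, 11, 16 days — each gap is 5 larger than the previous one.
Next gap: 21 days. 1999-12-22 + 21 days = 2000-01-12.
Next gap: 26 days. 2000-01-12 + 26 days = 2000-02-07.
Next gap: 31 days. 2000-02-07 + 31 days = 2000-03-09.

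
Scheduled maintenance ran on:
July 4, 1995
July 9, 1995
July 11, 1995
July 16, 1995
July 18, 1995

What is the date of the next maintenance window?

July 23, 1995

Every event lands on a Tuesday or Sunday (gaps cycle 5, 2, 5, 2).
So the schedule is: every Tuesday and Sunday.
The following Sunday is July 23, 1995.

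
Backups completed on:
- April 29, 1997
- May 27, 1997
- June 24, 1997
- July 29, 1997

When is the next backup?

Every date is a Tuesday; gaps 28, 28, 35 days.
Each is the last Tuesday of its month (at least one falls on the 29th or later, ruling out '4th Tuesday').
Last Tuesday of August 1997: August 26, 1997.

August 26, 1997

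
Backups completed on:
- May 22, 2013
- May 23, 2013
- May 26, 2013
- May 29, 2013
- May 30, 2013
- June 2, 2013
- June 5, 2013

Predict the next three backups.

Gaps: 1, 3, 3, 1, 3, 3 days — not constant, but cyclic with period 3.
The events fall on every Wednesday, Thursday and Sunday.
Next Thursday: June 6, 2013.
The following Sunday is June 9, 2013.
The following Wednesday is June 12, 2013.

June 6, 2013; June 9, 2013; June 12, 2013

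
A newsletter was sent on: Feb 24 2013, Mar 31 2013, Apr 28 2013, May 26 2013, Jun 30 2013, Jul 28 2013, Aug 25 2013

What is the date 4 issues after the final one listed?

Dec 29 2013

Every date is a Sunday; gaps 35, 28, 28, 35, 28, 28 days.
Each is the last Sunday of its month (at least one falls on the 29th or later, ruling out '4th Sunday').
Last Sunday of September 2013: Sep 29 2013.
Last Sunday of October 2013: Oct 27 2013.
November 2013 ends with Sunday Nov 24 2013.
Last Sunday of December 2013: Dec 29 2013.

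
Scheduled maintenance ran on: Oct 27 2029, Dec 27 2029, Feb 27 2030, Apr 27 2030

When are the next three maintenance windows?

The day-of-month is always 27 (61, 62, 59 days between events).
So this recurs on the 27th of every 2 months.
June 2030: Jun 27 2030.
August 2030: Aug 27 2030.
Next: October 2030 → Oct 27 2030.

Jun 27 2030, Aug 27 2030, Oct 27 2030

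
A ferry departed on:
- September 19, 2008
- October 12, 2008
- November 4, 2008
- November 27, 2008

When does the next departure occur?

December 20, 2008

Gaps between consecutive events: 23, 23, 23 days — a constant 23-day interval.
November 27, 2008 + 23 days = December 20, 2008.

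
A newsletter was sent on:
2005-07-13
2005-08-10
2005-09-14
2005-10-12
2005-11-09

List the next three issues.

2005-12-14, 2006-01-11, 2006-02-08

All dates are Wednesdays, 28, 35, 28, 28 days apart.
Specifically, the 2nd Wednesday of each month.
December 2005 — 2nd Wednesday is 2005-12-14.
January 2006 — 2nd Wednesday is 2006-01-11.
February 2006 — 2nd Wednesday is 2006-02-08.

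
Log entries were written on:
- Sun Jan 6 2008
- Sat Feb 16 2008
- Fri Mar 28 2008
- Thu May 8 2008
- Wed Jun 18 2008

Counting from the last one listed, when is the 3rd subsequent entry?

Every event comes 41 days after the last (41, 41, 41, 41).
Wed Jun 18 2008 + 41 days = Tue Jul 29 2008.
Tue Jul 29 2008 + 41 days = Mon Sep 8 2008.
Mon Sep 8 2008 + 41 days = Sun Oct 19 2008.

Sun Oct 19 2008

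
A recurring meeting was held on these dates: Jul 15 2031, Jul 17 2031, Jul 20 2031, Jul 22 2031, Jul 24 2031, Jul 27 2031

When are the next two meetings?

Jul 29 2031, Jul 31 2031

Gaps: 2, 3, 2, 2, 3 days — not constant, but cyclic with period 3.
The events fall on every Tuesday, Thursday and Sunday.
Next Tuesday: Jul 29 2031.
The following Thursday is Jul 31 2031.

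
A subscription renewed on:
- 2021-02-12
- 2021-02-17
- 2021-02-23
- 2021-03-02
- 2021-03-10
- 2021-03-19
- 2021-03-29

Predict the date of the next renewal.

Gaps: 5, 6, 7, 8, 9, 10 days — each gap is 1 larger than the previous one.
Next gap: 11 days. 2021-03-29 + 11 days = 2021-04-09.

2021-04-09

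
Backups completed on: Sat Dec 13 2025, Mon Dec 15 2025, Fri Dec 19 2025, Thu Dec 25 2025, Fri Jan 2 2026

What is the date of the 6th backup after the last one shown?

Intervals are 2, 4, 6, 8 days — an arithmetic progression with common difference 2.
Next gap: 10 days. Fri Jan 2 2026 + 10 days = Mon Jan 12 2026.
Next gap: 12 days. Mon Jan 12 2026 + 12 days = Sat Jan 24 2026.
Next gap: 14 days. Sat Jan 24 2026 + 14 days = Sat Feb 7 2026.
Next gap: 16 days. Sat Feb 7 2026 + 16 days = Mon Feb 23 2026.
Next gap: 18 days. Mon Feb 23 2026 + 18 days = Fri Mar 13 2026.
Next gap: 20 days. Fri Mar 13 2026 + 20 days = Thu Apr 2 2026.

Thu Apr 2 2026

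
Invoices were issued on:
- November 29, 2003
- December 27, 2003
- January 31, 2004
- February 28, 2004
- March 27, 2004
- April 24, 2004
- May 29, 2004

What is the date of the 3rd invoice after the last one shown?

Every date is a Saturday; gaps 28, 35, 28, 28, 28, 35 days.
Each is the last Saturday of its month (at least one falls on the 29th or later, ruling out '4th Saturday').
June 2004 ends with Saturday June 26, 2004.
July 2004 ends with Saturday July 31, 2004.
Last Saturday of August 2004: August 28, 2004.

August 28, 2004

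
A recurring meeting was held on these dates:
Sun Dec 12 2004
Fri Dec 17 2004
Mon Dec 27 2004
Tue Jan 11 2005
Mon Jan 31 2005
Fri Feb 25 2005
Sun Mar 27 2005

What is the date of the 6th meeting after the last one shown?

The spacing grows by 5 each time: 5, 10, 15, 20, 25, 30 days.
Next gap: 35 days. Sun Mar 27 2005 + 35 days = Sun May 1 2005.
Next gap: 40 days. Sun May 1 2005 + 40 days = Fri Jun 10 2005.
Next gap: 45 days. Fri Jun 10 2005 + 45 days = Mon Jul 25 2005.
Next gap: 50 days. Mon Jul 25 2005 + 50 days = Tue Sep 13 2005.
Next gap: 55 days. Tue Sep 13 2005 + 55 days = Mon Nov 7 2005.
Next gap: 60 days. Mon Nov 7 2005 + 60 days = Fri Jan 6 2006.

Fri Jan 6 2006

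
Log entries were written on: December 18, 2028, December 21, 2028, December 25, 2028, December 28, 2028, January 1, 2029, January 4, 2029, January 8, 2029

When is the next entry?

January 11, 2029

Gaps: 3, 4, 3, 4, 3, 4 days — not constant, but cyclic with period 2.
The events fall on every Monday and Thursday.
The following Thursday is January 11, 2029.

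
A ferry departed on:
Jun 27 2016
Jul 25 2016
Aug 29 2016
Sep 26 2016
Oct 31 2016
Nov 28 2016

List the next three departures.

These are Mondays with 28, 35, 28, 35, 28-day gaps.
Each is the final Monday of its month — Aug 29 2016 is past the 28th, so '4th Monday' doesn't fit.
Last Monday of December 2016: Dec 26 2016.
January 2017 ends with Monday Jan 30 2017.
February 2017 ends with Monday Feb 27 2017.

Dec 26 2016, Jan 30 2017, Feb 27 2017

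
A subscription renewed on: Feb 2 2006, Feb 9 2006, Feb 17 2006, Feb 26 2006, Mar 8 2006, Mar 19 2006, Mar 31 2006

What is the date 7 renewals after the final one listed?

The spacing grows by 1 each time: 7, 8, 9, 10, 11, 12 days.
Next gap: 13 days. Mar 31 2006 + 13 days = Apr 13 2006.
Next gap: 14 days. Apr 13 2006 + 14 days = Apr 27 2006.
Next gap: 15 days. Apr 27 2006 + 15 days = May 12 2006.
Next gap: 16 days. May 12 2006 + 16 days = May 28 2006.
Next gap: 17 days. May 28 2006 + 17 days = Jun 14 2006.
Next gap: 18 days. Jun 14 2006 + 18 days = Jul 2 2006.
Next gap: 19 days. Jul 2 2006 + 19 days = Jul 21 2006.

Jul 21 2006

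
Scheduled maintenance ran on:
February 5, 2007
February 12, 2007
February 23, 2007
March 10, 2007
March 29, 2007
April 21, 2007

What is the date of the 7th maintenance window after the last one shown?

January 19, 2008

The spacing grows by 4 each time: 7, 11, 15, 19, 23 days.
Next gap: 27 days. April 21, 2007 + 27 days = May 18, 2007.
Next gap: 31 days. May 18, 2007 + 31 days = June 18, 2007.
Next gap: 35 days. June 18, 2007 + 35 days = July 23, 2007.
Next gap: 39 days. July 23, 2007 + 39 days = August 31, 2007.
Next gap: 43 days. August 31, 2007 + 43 days = October 13, 2007.
Next gap: 47 days. October 13, 2007 + 47 days = November 29, 2007.
Next gap: 51 days. November 29, 2007 + 51 days = January 19, 2008.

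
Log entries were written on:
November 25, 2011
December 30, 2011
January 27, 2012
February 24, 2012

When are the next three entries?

All Fridays; the gaps (35, 28, 28) vary with month length.
This is the last Friday of each month.
Last Friday of March 2012: March 30, 2012.
Last Friday of April 2012: April 27, 2012.
May 2012 ends with Friday May 25, 2012.

March 30, 2012; April 27, 2012; May 25, 2012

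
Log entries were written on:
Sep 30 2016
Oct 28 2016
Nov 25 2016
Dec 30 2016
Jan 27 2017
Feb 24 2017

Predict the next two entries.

Mar 31 2017, Apr 28 2017

All Fridays; the gaps (28, 28, 35, 28, 28) vary with month length.
This is the last Friday of each month.
Last Friday of March 2017: Mar 31 2017.
April 2017 ends with Friday Apr 28 2017.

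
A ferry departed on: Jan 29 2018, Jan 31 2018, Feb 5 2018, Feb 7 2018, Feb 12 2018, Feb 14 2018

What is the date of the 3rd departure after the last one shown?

Feb 26 2018

The gap pattern 2, 5, 2, 5, 2 repeats every 2 events.
These are the Mondays and Wednesdays of each week.
Next Monday: Feb 19 2018.
Next Wednesday: Feb 21 2018.
Next Monday: Feb 26 2018.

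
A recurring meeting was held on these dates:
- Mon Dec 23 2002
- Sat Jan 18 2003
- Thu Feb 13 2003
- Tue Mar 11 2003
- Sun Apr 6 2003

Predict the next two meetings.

The spacing is 26, 26, 26, 26 days — always 26 days.
Sun Apr 6 2003 + 26 days = Fri May 2 2003.
Fri May 2 2003 + 26 days = Wed May 28 2003.

Fri May 2 2003, Wed May 28 2003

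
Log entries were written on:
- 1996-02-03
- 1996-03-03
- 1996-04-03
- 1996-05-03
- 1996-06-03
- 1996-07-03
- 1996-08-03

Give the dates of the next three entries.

1996-09-03, 1996-10-03, 1996-11-03

Each date is the 3rd; the gaps (29, 31, 30, 31, 30, 31) track the month lengths.
The rule is the 3rd of each month.
September 1996: 1996-09-03.
October 1996: 1996-10-03.
Next: November 1996 → 1996-11-03.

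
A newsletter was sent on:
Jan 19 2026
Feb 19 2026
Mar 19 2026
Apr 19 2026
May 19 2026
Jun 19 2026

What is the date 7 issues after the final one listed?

Jan 19 2027

Each date is the 19th; the gaps (31, 28, 31, 30, 31) track the month lengths.
The rule is the 19th of each month.
Next: July 2026 → Jul 19 2026.
August 2026: Aug 19 2026.
Next: September 2026 → Sep 19 2026.
October 2026: Oct 19 2026.
November 2026: Nov 19 2026.
Next: December 2026 → Dec 19 2026.
Next: January 2027 → Jan 19 2027.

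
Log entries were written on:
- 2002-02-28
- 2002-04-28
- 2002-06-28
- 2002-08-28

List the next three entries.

Gaps: 59, 61, 61 days — not constant. Every event is on the 28th of the month.
Pattern: the 28th of every 2 months.
Next: October 2002 → 2002-10-28.
December 2002: 2002-12-28.
February 2003: 2003-02-28.

2002-10-28, 2002-12-28, 2003-02-28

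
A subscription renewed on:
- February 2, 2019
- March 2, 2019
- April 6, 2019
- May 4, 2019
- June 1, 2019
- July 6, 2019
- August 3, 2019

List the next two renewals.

All dates are Saturdays, 28, 35, 28, 28, 35, 28 days apart.
Specifically, the 1st Saturday of each month.
1st Saturday of September 2019: September 7, 2019.
1st Saturday of October 2019: October 5, 2019.

September 7, 2019; October 5, 2019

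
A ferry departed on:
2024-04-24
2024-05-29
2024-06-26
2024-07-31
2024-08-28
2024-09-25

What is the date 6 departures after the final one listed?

Every date is a Wednesday; gaps 35, 28, 35, 28, 28 days.
Each is the last Wednesday of its month (at least one falls on the 29th or later, ruling out '4th Wednesday').
October 2024 ends with Wednesday 2024-10-30.
November 2024 ends with Wednesday 2024-11-27.
Last Wednesday of December 2024: 2024-12-25.
Last Wednesday of January 2025: 2025-01-29.
February 2025 ends with Wednesday 2025-02-26.
March 2025 ends with Wednesday 2025-03-26.

2025-03-26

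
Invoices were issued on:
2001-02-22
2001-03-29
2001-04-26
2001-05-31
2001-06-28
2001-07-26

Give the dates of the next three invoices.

2001-08-30, 2001-09-27, 2001-10-25

Every date is a Thursday; gaps 35, 28, 35, 28, 28 days.
Each is the last Thursday of its month (at least one falls on the 29th or later, ruling out '4th Thursday').
Last Thursday of August 2001: 2001-08-30.
September 2001 ends with Thursday 2001-09-27.
October 2001 ends with Thursday 2001-10-25.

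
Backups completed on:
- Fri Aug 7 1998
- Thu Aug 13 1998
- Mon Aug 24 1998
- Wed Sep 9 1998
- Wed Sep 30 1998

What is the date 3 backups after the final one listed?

Fri Jan 1 1999

The spacing grows by 5 each time: 6, 11, 16, 21 days.
Next gap: 26 days. Wed Sep 30 1998 + 26 days = Mon Oct 26 1998.
Next gap: 31 days. Mon Oct 26 1998 + 31 days = Thu Nov 26 1998.
Next gap: 36 days. Thu Nov 26 1998 + 36 days = Fri Jan 1 1999.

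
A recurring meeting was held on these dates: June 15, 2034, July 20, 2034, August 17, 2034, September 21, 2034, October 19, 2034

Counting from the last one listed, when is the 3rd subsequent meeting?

January 18, 2035

All dates are Thursdays, 35, 28, 35, 28 days apart.
Specifically, the 3rd Thursday of each month.
November 2034 — 3rd Thursday is November 16, 2034.
3rd Thursday of December 2034: December 21, 2034.
January 2035 — 3rd Thursday is January 18, 2035.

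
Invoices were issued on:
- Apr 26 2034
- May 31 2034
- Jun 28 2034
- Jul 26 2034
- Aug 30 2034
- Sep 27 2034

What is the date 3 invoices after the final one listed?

Dec 27 2034

All Wednesdays; the gaps (35, 28, 28, 35, 28) vary with month length.
This is the last Wednesday of each month.
Last Wednesday of October 2034: Oct 25 2034.
Last Wednesday of November 2034: Nov 29 2034.
Last Wednesday of December 2034: Dec 27 2034.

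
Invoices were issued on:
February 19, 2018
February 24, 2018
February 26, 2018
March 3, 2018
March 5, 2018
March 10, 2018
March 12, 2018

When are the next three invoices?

March 17, 2018; March 19, 2018; March 24, 2018

The gap pattern 5, 2, 5, 2, 5, 2 repeats every 2 events.
These are the Mondays and Saturdays of each week.
The following Saturday is March 17, 2018.
The following Monday is March 19, 2018.
The following Saturday is March 24, 2018.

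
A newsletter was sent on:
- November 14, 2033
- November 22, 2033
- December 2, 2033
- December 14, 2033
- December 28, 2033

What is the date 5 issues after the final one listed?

April 7, 2034

Intervals are 8, 10, 12, 14 days — an arithmetic progression with common difference 2.
Next gap: 16 days. December 28, 2033 + 16 days = January 13, 2034.
Next gap: 18 days. January 13, 2034 + 18 days = January 31, 2034.
Next gap: 20 days. January 31, 2034 + 20 days = February 20, 2034.
Next gap: 22 days. February 20, 2034 + 22 days = March 14, 2034.
Next gap: 24 days. March 14, 2034 + 24 days = April 7, 2034.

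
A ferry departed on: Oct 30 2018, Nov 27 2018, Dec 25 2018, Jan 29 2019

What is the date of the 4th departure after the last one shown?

May 28 2019

Every date is a Tuesday; gaps 28, 28, 35 days.
Each is the last Tuesday of its month (at least one falls on the 29th or later, ruling out '4th Tuesday').
February 2019 ends with Tuesday Feb 26 2019.
Last Tuesday of March 2019: Mar 26 2019.
Last Tuesday of April 2019: Apr 30 2019.
Last Tuesday of May 2019: May 28 2019.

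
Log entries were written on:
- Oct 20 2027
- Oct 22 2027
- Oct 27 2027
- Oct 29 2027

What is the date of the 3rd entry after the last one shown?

Nov 10 2027

Gaps: 2, 5, 2 days — not constant, but cyclic with period 2.
The events fall on every Wednesday and Friday.
The following Wednesday is Nov 3 2027.
Next Friday: Nov 5 2027.
Next Wednesday: Nov 10 2027.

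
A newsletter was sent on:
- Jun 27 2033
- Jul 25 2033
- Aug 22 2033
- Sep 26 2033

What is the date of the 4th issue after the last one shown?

Gaps: 28, 28, 35 days — a mix of 28 and 35. Every date is a Monday.
Each is the 4th Monday of its month.
4th Monday of October 2033: Oct 24 2033.
4th Monday of November 2033: Nov 28 2033.
4th Monday of December 2033: Dec 26 2033.
4th Monday of January 2034: Jan 23 2034.

Jan 23 2034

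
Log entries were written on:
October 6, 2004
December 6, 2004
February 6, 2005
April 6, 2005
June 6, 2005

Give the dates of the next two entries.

August 6, 2005; October 6, 2005

The day-of-month is always 6 (61, 62, 59, 61 days between events).
So this recurs on the 6th of every 2 months.
Next: August 2005 → August 6, 2005.
October 2005: October 6, 2005.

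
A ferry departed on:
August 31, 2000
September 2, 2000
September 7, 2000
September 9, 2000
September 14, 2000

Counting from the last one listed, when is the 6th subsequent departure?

October 5, 2000

Gaps: 2, 5, 2, 5 days — not constant, but cyclic with period 2.
The events fall on every Thursday and Saturday.
Next Saturday: September 16, 2000.
Next Thursday: September 21, 2000.
Next Saturday: September 23, 2000.
Next Thursday: September 28, 2000.
The following Saturday is September 30, 2000.
The following Thursday is October 5, 2000.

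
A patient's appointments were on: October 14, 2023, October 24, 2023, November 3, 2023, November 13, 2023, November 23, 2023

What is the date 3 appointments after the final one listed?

December 23, 2023

Every event comes 10 days after the last (10, 10, 10, 10).
November 23, 2023 + 10 days = December 3, 2023.
December 3, 2023 + 10 days = December 13, 2023.
December 13, 2023 + 10 days = December 23, 2023.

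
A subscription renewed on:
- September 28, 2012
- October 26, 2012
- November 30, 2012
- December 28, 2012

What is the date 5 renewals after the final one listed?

May 31, 2013

Every date is a Friday; gaps 28, 35, 28 days.
Each is the last Friday of its month (at least one falls on the 29th or later, ruling out '4th Friday').
Last Friday of January 2013: January 25, 2013.
Last Friday of February 2013: February 22, 2013.
March 2013 ends with Friday March 29, 2013.
April 2013 ends with Friday April 26, 2013.
Last Friday of May 2013: May 31, 2013.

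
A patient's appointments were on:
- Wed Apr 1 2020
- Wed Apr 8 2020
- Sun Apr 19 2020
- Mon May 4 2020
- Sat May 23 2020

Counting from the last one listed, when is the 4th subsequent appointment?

Wed Sep 16 2020

The spacing grows by 4 each time: 7, 11, 15, 19 days.
Next gap: 23 days. Sat May 23 2020 + 23 days = Mon Jun 15 2020.
Next gap: 27 days. Mon Jun 15 2020 + 27 days = Sun Jul 12 2020.
Next gap: 31 days. Sun Jul 12 2020 + 31 days = Wed Aug 12 2020.
Next gap: 35 days. Wed Aug 12 2020 + 35 days = Wed Sep 16 2020.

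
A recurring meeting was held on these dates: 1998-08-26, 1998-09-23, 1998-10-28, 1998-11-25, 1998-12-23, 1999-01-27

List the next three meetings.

Gaps: 28, 35, 28, 28, 35 days — a mix of 28 and 35. Every date is a Wednesday.
Each is the 4th Wednesday of its month.
February 1999 — 4th Wednesday is 1999-02-24.
March 1999 — 4th Wednesday is 1999-03-24.
April 1999 — 4th Wednesday is 1999-04-28.

1999-02-24, 1999-03-24, 1999-04-28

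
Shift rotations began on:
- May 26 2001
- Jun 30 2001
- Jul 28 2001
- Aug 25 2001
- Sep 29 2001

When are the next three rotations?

Oct 27 2001, Nov 24 2001, Dec 29 2001

These are Saturdays with 35, 28, 28, 35-day gaps.
Each is the final Saturday of its month — Jun 30 2001 is past the 28th, so '4th Saturday' doesn't fit.
October 2001 ends with Saturday Oct 27 2001.
Last Saturday of November 2001: Nov 24 2001.
Last Saturday of December 2001: Dec 29 2001.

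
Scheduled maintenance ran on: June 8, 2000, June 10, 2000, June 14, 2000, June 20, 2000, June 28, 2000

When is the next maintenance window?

Intervals are 2, 4, 6, 8 days — an arithmetic progression with common difference 2.
Next gap: 10 days. June 28, 2000 + 10 days = July 8, 2000.

July 8, 2000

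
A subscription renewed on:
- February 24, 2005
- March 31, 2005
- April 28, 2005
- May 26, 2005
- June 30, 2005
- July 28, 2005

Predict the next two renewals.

August 25, 2005; September 29, 2005

All Thursdays; the gaps (35, 28, 28, 35, 28) vary with month length.
This is the last Thursday of each month.
August 2005 ends with Thursday August 25, 2005.
Last Thursday of September 2005: September 29, 2005.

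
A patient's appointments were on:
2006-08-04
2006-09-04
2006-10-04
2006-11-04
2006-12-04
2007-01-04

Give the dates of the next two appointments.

The day-of-month is always 4 (31, 30, 31, 30, 31 days between events).
So this recurs on the 4th of each month.
Next: February 2007 → 2007-02-04.
March 2007: 2007-03-04.

2007-02-04, 2007-03-04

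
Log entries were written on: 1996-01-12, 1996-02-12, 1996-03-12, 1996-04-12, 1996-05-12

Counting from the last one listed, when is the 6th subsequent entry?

Each date is the 12th; the gaps (31, 29, 31, 30) track the month lengths.
The rule is the 12th of each month.
June 1996: 1996-06-12.
July 1996: 1996-07-12.
August 1996: 1996-08-12.
September 1996: 1996-09-12.
Next: October 1996 → 1996-10-12.
November 1996: 1996-11-12.

1996-11-12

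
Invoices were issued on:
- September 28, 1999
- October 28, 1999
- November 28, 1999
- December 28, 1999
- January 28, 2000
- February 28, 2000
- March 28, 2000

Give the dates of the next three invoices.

April 28, 2000; May 28, 2000; June 28, 2000

The day-of-month is always 28 (30, 31, 30, 31, 31, 29 days between events).
So this recurs on the 28th of each month.
April 2000: April 28, 2000.
May 2000: May 28, 2000.
June 2000: June 28, 2000.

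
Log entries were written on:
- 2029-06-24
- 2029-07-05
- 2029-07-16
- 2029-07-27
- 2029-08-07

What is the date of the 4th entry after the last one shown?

Every event comes 11 days after the last (11, 11, 11, 11).
2029-08-07 + 11 days = 2029-08-18.
2029-08-18 + 11 days = 2029-08-29.
2029-08-29 + 11 days = 2029-09-09.
2029-09-09 + 11 days = 2029-09-20.

2029-09-20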